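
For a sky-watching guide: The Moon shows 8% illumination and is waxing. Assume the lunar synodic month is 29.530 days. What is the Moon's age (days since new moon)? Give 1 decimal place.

2.7 days

Invert f = (1 − cos θ)/2 to get cos θ = 1 − 2(0.08) = 0.840, hence θ₀ = arccos 0.840 = 32.9°.
Before full moon the principal value applies: θ = 32.9°.
Age = 29.530 × 32.9°/360° ≈ 2.70 days.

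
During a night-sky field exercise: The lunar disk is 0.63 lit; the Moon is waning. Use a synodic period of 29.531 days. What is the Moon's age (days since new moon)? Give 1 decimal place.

cos θ = 1 − 2f = -0.260, giving a principal value of 105.1°.
Since the Moon is past full (waning), take the reflex angle: θ = 360° − 105.1° = 254.9°.
Age = 29.531 × 254.9°/360° ≈ 20.91 days.

20.9 days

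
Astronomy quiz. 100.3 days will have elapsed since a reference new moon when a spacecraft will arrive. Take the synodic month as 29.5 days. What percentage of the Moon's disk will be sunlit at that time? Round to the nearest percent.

100.3 d spans 3 complete synodic months (3 × 29.5 = 88.50 d) plus 11.80 d.
Elongation θ = 360° × 11.80/29.5 ≈ 144.0°.
With cos θ = (-0.809), the lit fraction is (1 − (-0.809))/2 ≈ 0.905, so 90%.

90%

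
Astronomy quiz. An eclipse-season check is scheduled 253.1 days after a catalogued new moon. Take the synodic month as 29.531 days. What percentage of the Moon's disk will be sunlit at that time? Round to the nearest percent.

95%

253.1/29.531 = 8.571 lunations, so 8 complete cycles and 16.85 d into the next.
Elongation θ = 360° × 16.85/29.531 ≈ 205.4°.
cos 205.4° = (-0.903), so f = (1 − (-0.903))/2 = 0.952, so 95%.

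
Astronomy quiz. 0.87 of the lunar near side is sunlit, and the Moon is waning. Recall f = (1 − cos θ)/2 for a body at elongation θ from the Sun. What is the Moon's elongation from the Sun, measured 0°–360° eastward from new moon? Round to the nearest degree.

Invert f = (1 − cos θ)/2 to get cos θ = 1 − 2(0.87) = -0.740, hence θ₀ = arccos -0.740 = 137.7°.
Since the Moon is past full (waning), take the reflex angle: θ = 360° − 137.7° = 222.3°.

222°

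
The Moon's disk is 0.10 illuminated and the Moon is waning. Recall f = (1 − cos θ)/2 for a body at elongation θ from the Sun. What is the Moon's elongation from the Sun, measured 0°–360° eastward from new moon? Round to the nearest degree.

Invert f = (1 − cos θ)/2 to get cos θ = 1 − 2(0.10) = 0.800, hence θ₀ = arccos 0.800 = 36.9°.
Waning ⇒ past full, so θ = 360° − 36.9° = 323.1°.

323°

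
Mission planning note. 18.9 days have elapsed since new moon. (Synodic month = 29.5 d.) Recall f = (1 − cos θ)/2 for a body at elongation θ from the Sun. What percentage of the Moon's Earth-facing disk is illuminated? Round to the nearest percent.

Phase angle: θ = 360°·(18.9 d)/(29.5 d) = 230.6°.
Illuminated fraction = (1 − cos 230.6°)/2 = (1 − (-0.634))/2 ≈ 0.817, so 82%.

82%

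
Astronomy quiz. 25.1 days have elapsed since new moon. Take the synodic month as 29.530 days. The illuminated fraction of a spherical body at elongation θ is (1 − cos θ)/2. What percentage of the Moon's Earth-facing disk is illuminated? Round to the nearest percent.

The Moon has covered 25.1/29.530 of its cycle, so θ ≈ 360° × 25.1/29.530 = 306.0°.
With cos θ = 0.588, the lit fraction is (1 − 0.588)/2 ≈ 0.206, so 21%.

21%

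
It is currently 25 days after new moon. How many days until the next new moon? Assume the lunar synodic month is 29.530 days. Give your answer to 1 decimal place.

One full lunation from the last new moon is 29.530 d; remaining = 29.530 − 25 = 4.530 d.

4.5 days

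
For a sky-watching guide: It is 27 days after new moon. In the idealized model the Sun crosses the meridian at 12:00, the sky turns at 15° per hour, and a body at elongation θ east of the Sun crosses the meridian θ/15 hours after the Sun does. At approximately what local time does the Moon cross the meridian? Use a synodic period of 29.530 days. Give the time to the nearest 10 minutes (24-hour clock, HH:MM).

Phase angle: θ = 360°·(27 d)/(29.530 d) = 329.2°.
Delay after the Sun = 329.2° / (15°/h) ≈ 21.94 h.
12:00 + 21.944 h ≈ 09:57 → 10:00 to the nearest ten minutes.

10:00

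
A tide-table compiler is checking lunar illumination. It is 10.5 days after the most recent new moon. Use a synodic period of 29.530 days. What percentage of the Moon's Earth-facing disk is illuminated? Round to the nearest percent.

81%

The Moon has covered 10.5/29.530 of its cycle, so θ ≈ 360° × 10.5/29.530 = 128.0°.
cos 128.0° = (-0.616), so f = (1 − (-0.616))/2 = 0.808, so 81%.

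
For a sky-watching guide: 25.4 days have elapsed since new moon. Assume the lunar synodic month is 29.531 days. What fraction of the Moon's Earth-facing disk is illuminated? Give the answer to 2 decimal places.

The Moon has covered 25.4/29.531 of its cycle, so θ ≈ 360° × 25.4/29.531 = 309.6°.
With cos θ = 0.638, the lit fraction is (1 − 0.638)/2 ≈ 0.181.

0.18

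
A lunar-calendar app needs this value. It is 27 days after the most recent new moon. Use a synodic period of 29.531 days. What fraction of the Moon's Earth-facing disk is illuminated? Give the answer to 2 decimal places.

0.07

The Moon has covered 27/29.531 of its cycle, so θ ≈ 360° × 27/29.531 = 329.1°.
With cos θ = 0.858, the lit fraction is (1 − 0.858)/2 ≈ 0.071.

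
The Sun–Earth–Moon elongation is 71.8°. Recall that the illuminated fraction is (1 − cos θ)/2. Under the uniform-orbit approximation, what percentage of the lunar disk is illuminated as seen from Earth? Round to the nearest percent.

34%

Half-versine of 71.8°: (1 − 0.312)/2 = 0.344, i.e. 34%.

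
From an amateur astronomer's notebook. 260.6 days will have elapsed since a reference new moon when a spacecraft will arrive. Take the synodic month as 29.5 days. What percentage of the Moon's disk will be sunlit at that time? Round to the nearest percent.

260.6/29.5 = 8.834 lunations, so 8 complete cycles and 24.60 d into the next.
Elongation θ = 360° × 24.60/29.5 ≈ 300.2°.
With cos θ = 0.503, the lit fraction is (1 − 0.503)/2 ≈ 0.248, so 25%.

25%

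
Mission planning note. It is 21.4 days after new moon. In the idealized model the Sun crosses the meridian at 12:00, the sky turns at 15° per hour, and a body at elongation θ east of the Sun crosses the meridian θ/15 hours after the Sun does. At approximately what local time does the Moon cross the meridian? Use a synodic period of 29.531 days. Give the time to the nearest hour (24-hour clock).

05:00

Elongation θ = 360° × 21.4/29.531 ≈ 260.9°.
The Moon trails the Sun by θ/15 = 260.9/15 ≈ 17.39 hours.
12:00 + 17.39 h ≈ 05:24 → 05:00 to the nearest hour.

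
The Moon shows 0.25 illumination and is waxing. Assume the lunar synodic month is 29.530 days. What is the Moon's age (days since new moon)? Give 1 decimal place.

4.9 days

Invert f = (1 − cos θ)/2 to get cos θ = 1 − 2(0.25) = 0.500, hence θ₀ = arccos 0.500 = 60.0°.
Waxing ⇒ before full, so θ = 60.0°.
Age = 29.530 × 60.0°/360° ≈ 4.92 days.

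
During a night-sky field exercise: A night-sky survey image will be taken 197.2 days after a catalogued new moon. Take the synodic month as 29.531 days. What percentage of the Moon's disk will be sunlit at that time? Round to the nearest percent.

72%

Reduce mod P: 197.2 − 6×29.531 = 20.01 d into the current lunation.
Elongation θ = 360° × 20.01/29.531 ≈ 244.0°.
Illuminated fraction = (1 − cos 244.0°)/2 = (1 − (-0.439))/2 ≈ 0.719, so 72%.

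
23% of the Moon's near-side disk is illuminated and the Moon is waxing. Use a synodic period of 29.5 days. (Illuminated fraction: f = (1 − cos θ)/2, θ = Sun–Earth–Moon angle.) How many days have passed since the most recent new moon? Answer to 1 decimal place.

4.7 days

Invert f = (1 − cos θ)/2 to get cos θ = 1 − 2(0.23) = 0.540, hence θ₀ = arccos 0.540 = 57.3°.
Before full moon the principal value applies: θ = 57.3°.
That fraction of the synodic month is 57.3/360 × 29.5 d ≈ 4.70 d.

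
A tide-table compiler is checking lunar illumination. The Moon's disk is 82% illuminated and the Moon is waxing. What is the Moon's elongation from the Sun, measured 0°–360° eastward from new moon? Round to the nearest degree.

130°

Invert f = (1 − cos θ)/2 to get cos θ = 1 − 2(0.82) = -0.640, hence θ₀ = arccos -0.640 = 129.8°.
Waxing ⇒ before full, so θ = 129.8°.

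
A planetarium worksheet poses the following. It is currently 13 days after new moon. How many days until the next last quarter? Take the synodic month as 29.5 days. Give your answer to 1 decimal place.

Last quarter is 0.75 of the way through the cycle: age 0.75 × 29.5 = 22.125 d.
So 9.125 days remain (22.125 − 13).

9.1 days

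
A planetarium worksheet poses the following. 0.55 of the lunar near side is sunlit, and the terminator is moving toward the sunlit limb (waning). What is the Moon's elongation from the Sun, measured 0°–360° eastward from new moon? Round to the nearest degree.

264°

Invert f = (1 − cos θ)/2 to get cos θ = 1 − 2(0.55) = -0.100, hence θ₀ = arccos -0.100 = 95.7°.
A waning Moon lies in 180°–360°, so θ = 360° − 95.7° = 264.3°.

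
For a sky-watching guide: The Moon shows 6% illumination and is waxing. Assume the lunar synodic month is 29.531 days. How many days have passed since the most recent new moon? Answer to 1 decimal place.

cos θ = 1 − 2f = 0.880, giving a principal value of 28.4°.
Before full moon the principal value applies: θ = 28.4°.
That fraction of the synodic month is 28.4/360 × 29.531 d ≈ 2.33 d.

2.3 days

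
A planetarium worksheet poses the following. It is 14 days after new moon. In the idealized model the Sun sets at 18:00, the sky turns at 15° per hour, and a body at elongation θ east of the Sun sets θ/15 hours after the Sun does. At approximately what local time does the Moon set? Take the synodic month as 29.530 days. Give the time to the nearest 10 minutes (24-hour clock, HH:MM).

05:20

The Moon has covered 14/29.530 of its cycle, so θ ≈ 360° × 14/29.530 = 170.7°.
Delay after the Sun = 170.7° / (15°/h) ≈ 11.38 h.
18:00 + 11.378 h ≈ 05:23 → 05:20 to the nearest ten minutes.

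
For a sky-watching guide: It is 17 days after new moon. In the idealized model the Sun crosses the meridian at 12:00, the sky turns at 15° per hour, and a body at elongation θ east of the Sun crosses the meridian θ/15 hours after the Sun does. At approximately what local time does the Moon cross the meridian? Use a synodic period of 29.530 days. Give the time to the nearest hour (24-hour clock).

02:00

The Moon has covered 17/29.530 of its cycle, so θ ≈ 360° × 17/29.530 = 207.2°.
The Moon trails the Sun by θ/15 = 207.2/15 ≈ 13.82 hours.
12:00 + 13.82 h ≈ 01:49 → 02:00 to the nearest hour.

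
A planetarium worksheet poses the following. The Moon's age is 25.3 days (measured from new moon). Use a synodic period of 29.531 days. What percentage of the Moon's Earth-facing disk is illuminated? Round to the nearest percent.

Elongation θ = 360° × 25.3/29.531 ≈ 308.4°.
cos 308.4° = 0.621, so f = (1 − 0.621)/2 = 0.189, so 19%.

19%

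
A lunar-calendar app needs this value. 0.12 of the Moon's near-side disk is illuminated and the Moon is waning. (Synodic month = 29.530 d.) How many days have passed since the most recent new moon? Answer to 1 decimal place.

Invert f = (1 − cos θ)/2 to get cos θ = 1 − 2(0.12) = 0.760, hence θ₀ = arccos 0.760 = 40.5°.
A waning Moon lies in 180°–360°, so θ = 360° − 40.5° = 319.5°.
At 360°/29.530 d per day, 319.5° corresponds to 26.20 days.

26.2 days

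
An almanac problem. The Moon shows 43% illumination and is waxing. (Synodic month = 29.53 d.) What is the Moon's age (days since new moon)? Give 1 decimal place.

Invert f = (1 − cos θ)/2 to get cos θ = 1 − 2(0.43) = 0.140, hence θ₀ = arccos 0.140 = 82.0°.
Waxing ⇒ before full, so θ = 82.0°.
Age = 29.53 × 82.0°/360° ≈ 6.72 days.

6.7 days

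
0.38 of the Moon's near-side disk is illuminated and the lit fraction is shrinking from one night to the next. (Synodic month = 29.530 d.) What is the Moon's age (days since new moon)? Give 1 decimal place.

23.3 days

Invert f = (1 − cos θ)/2 to get cos θ = 1 − 2(0.38) = 0.240, hence θ₀ = arccos 0.240 = 76.1°.
Since the Moon is past full (waning), take the reflex angle: θ = 360° − 76.1° = 283.9°.
At 360°/29.530 d per day, 283.9° corresponds to 23.29 days.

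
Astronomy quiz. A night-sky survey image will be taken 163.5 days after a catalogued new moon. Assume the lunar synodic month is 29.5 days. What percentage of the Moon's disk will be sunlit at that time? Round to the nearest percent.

98%

163.5 d spans 5 complete synodic months (5 × 29.5 = 147.50 d) plus 16.00 d.
Elongation θ = 360° × 16.00/29.5 ≈ 195.3°.
cos 195.3° = (-0.965), so f = (1 − (-0.965))/2 = 0.982, so 98%.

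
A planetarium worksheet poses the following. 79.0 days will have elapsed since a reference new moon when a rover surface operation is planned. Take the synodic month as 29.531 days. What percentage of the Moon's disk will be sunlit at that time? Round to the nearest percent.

79.0 d spans 2 complete synodic months (2 × 29.531 = 59.06 d) plus 19.94 d.
Phase angle: θ = 360°·(19.94 d)/(29.531 d) = 243.1°.
With cos θ = (-0.453), the lit fraction is (1 − (-0.453))/2 ≈ 0.727, so 73%.

73%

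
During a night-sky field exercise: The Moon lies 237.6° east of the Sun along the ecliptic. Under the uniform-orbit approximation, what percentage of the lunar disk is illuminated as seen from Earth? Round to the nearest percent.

77%

Half-versine of 237.6°: (1 − (-0.536))/2 = 0.768, i.e. 77%.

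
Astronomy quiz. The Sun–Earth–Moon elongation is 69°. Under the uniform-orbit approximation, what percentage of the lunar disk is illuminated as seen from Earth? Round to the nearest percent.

32%

cos 69° = 0.358, so f = (1 − 0.358)/2 = 0.321, i.e. 32%.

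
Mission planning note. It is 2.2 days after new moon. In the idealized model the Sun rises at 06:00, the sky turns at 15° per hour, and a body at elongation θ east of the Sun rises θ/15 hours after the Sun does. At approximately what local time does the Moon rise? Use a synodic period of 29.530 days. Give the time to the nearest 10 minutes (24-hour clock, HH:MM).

Elongation θ = 360° × 2.2/29.530 ≈ 26.8°.
The Moon trails the Sun by θ/15 = 26.8/15 ≈ 1.79 hours.
06:00 + 1.788 h ≈ 07:47 → 07:50 to the nearest ten minutes.

07:50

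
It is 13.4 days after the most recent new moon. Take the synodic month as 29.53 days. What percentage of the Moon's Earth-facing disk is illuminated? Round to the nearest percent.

Elongation θ = 360° × 13.4/29.53 ≈ 163.4°.
With cos θ = (-0.958), the lit fraction is (1 − (-0.958))/2 ≈ 0.979, so 98%.

98%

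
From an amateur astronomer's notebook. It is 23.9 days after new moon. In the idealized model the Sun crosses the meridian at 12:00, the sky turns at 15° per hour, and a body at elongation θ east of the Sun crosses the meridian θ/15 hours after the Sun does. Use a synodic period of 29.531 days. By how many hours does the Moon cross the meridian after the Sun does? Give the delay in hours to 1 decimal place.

Phase angle: θ = 360°·(23.9 d)/(29.531 d) = 291.4°.
At 15° of sky rotation per hour, 291.4° corresponds to a 19.42 h lag.
So the Moon crosses the meridian 19.42 h after the Sun.

19.4 h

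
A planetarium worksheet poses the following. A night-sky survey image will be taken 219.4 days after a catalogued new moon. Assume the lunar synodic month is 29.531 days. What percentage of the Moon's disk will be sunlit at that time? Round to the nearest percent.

Reduce mod P: 219.4 − 7×29.531 = 12.68 d into the current lunation.
Phase angle: θ = 360°·(12.68 d)/(29.531 d) = 154.6°.
Illuminated fraction = (1 − cos 154.6°)/2 = (1 − (-0.903))/2 ≈ 0.952, so 95%.

95%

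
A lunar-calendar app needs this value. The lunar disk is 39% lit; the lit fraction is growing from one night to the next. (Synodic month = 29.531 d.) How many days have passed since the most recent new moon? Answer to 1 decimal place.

6.3 days

From f = (1 − cos θ)/2: cos θ = 1 − 2×0.39 = 0.220; arccos → 77.3°.
Waxing ⇒ before full, so θ = 77.3°.
That fraction of the synodic month is 77.3/360 × 29.531 d ≈ 6.34 d.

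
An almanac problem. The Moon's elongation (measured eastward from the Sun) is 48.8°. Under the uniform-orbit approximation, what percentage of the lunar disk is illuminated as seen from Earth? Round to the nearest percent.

Half-versine of 48.8°: (1 − 0.659)/2 = 0.171, i.e. 17%.

17%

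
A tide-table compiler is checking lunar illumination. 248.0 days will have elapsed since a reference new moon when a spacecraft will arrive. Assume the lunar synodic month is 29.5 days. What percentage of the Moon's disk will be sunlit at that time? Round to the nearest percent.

Reduce mod P: 248.0 − 8×29.5 = 12.00 d into the current lunation.
Elongation θ = 360° × 12.00/29.5 ≈ 146.4°.
Illuminated fraction = (1 − cos 146.4°)/2 = (1 − (-0.833))/2 ≈ 0.917, so 92%.

92%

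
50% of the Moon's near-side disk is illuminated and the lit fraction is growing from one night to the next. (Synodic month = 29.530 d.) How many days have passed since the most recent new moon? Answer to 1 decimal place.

7.4 days

From f = (1 − cos θ)/2: cos θ = 1 − 2×0.50 = 0.000; arccos → 90.0°.
Before full moon the principal value applies: θ = 90.0°.
That fraction of the synodic month is 90.0/360 × 29.530 d ≈ 7.38 d.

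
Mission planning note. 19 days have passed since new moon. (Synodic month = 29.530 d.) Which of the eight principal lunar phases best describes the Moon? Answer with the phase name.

θ ≈ 360° × 19/29.530 = 232°, which falls in the waning gibbous sector.

waning gibbous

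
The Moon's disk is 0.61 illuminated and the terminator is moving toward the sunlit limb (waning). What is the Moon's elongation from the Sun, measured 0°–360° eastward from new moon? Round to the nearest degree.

257°

Invert f = (1 − cos θ)/2 to get cos θ = 1 − 2(0.61) = -0.220, hence θ₀ = arccos -0.220 = 102.7°.
A waning Moon lies in 180°–360°, so θ = 360° − 102.7° = 257.3°.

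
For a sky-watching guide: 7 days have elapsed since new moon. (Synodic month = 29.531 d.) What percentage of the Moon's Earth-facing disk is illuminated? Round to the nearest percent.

Phase angle: θ = 360°·(7 d)/(29.531 d) = 85.3°.
Illuminated fraction = (1 − cos 85.3°)/2 = (1 − 0.081)/2 ≈ 0.459, so 46%.

46%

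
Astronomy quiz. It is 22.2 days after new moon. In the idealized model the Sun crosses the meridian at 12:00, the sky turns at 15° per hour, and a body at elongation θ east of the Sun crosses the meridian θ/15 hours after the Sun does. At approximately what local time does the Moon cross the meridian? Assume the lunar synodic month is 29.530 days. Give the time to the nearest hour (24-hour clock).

06:00

The Moon has covered 22.2/29.530 of its cycle, so θ ≈ 360° × 22.2/29.530 = 270.6°.
At 15° of sky rotation per hour, 270.6° corresponds to a 18.04 h lag.
12:00 + 18.04 h ≈ 06:03 → 06:00 to the nearest hour.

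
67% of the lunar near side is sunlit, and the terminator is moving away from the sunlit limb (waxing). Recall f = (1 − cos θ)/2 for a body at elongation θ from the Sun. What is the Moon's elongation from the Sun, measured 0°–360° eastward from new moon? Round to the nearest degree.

From f = (1 − cos θ)/2: cos θ = 1 − 2×0.67 = -0.340; arccos → 109.9°.
Before full moon the principal value applies: θ = 109.9°.

110°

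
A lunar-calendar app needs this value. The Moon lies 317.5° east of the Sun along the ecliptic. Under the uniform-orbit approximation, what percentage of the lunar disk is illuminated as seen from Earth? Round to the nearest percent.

13%

Half-versine of 317.5°: (1 − 0.737)/2 = 0.131, i.e. 13%.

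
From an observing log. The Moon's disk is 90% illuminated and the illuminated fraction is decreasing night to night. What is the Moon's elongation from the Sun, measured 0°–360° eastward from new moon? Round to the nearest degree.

Invert f = (1 − cos θ)/2 to get cos θ = 1 − 2(0.90) = -0.800, hence θ₀ = arccos -0.800 = 143.1°.
Waning ⇒ past full, so θ = 360° − 143.1° = 216.9°.

217°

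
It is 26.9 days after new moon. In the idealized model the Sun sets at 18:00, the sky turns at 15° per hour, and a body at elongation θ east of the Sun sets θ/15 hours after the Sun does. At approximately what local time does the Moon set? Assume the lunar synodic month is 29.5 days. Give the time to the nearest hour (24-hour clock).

16:00

The Moon has covered 26.9/29.5 of its cycle, so θ ≈ 360° × 26.9/29.5 = 328.3°.
At 15° of sky rotation per hour, 328.3° corresponds to a 21.88 h lag.
18:00 + 21.88 h ≈ 15:53 → 16:00 to the nearest hour.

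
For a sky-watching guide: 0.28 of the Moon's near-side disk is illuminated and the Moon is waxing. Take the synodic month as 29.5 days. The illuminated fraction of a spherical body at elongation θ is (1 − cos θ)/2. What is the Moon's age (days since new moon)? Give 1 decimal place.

From f = (1 − cos θ)/2: cos θ = 1 − 2×0.28 = 0.440; arccos → 63.9°.
Before full moon the principal value applies: θ = 63.9°.
At 360°/29.5 d per day, 63.9° corresponds to 5.24 days.

5.2 days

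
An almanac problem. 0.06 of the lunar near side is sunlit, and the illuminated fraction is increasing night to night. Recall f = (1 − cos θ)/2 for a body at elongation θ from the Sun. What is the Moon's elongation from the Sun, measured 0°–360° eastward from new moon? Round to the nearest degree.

28°

Invert f = (1 − cos θ)/2 to get cos θ = 1 − 2(0.06) = 0.880, hence θ₀ = arccos 0.880 = 28.4°.
The Moon is waxing (0°–180°), so θ = 28.4° directly.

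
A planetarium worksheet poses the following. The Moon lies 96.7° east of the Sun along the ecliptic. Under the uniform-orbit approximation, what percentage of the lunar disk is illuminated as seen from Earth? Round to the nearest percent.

56%

Half-versine of 96.7°: (1 − (-0.117))/2 = 0.558, i.e. 56%.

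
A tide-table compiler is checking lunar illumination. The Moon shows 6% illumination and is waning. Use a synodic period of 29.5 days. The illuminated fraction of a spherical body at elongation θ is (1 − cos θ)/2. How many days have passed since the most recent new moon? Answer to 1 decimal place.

27.2 days

cos θ = 1 − 2f = 0.880, giving a principal value of 28.4°.
Since the Moon is past full (waning), take the reflex angle: θ = 360° − 28.4° = 331.6°.
That fraction of the synodic month is 331.6/360 × 29.5 d ≈ 27.18 d.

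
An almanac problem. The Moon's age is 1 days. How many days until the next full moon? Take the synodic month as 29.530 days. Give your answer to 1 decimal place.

Full moon occurs at elongation 180°, i.e. at age 29.530 × 180/360 = 14.765 d.
So 13.765 days remain (14.765 − 1).

13.8 days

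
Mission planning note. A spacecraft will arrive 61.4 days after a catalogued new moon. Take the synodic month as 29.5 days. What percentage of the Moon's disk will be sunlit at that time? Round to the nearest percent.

61.4 d spans 2 complete synodic months (2 × 29.5 = 59.00 d) plus 2.40 d.
The Moon has covered 2.40/29.5 of its cycle, so θ ≈ 360° × 2.40/29.5 = 29.3°.
Illuminated fraction = (1 − cos 29.3°)/2 = (1 − 0.872)/2 ≈ 0.064, so 6%.

6%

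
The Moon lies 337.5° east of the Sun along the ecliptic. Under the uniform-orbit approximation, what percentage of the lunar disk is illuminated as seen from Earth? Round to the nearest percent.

f = (1 − cos 337.5°)/2 = (1 − 0.924)/2 ≈ 0.038, i.e. 4%.

4%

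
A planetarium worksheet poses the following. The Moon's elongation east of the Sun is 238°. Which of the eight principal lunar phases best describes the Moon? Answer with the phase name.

238° lies in the waning gibbous sector of the 8-phase cycle.

waning gibbous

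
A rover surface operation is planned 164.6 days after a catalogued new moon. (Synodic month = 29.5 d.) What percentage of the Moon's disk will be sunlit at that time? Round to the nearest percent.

Reduce mod P: 164.6 − 5×29.5 = 17.10 d into the current lunation.
The Moon has covered 17.10/29.5 of its cycle, so θ ≈ 360° × 17.10/29.5 = 208.7°.
Illuminated fraction = (1 − cos 208.7°)/2 = (1 − (-0.877))/2 ≈ 0.939, so 94%.

94%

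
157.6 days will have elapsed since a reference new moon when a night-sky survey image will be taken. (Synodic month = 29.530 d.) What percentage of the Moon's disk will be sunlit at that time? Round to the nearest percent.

76%

157.6/29.530 = 5.337 lunations, so 5 complete cycles and 9.95 d into the next.
Phase angle: θ = 360°·(9.95 d)/(29.530 d) = 121.3°.
cos 121.3° = (-0.520), so f = (1 − (-0.520))/2 = 0.760, so 76%.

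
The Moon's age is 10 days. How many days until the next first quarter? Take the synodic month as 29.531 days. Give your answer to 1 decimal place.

26.9 days

First quarter is 0.25 of the way through the cycle: age 0.25 × 29.531 = 7.383 d.
This lunation's first quarter (7.383 d) has passed, so add one period: 36.914 − 10 = 26.914 days.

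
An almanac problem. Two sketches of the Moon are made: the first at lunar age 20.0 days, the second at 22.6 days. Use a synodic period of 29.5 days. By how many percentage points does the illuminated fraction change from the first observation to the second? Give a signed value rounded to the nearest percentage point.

First observation: θ = 360°·20.0/29.5 = 244.1°, so f = 0.719.
Second observation: θ = 275.8°, f = 0.450.
Δf = 0.450 − 0.719 = -0.269, i.e. -27 pp.

-27 percentage points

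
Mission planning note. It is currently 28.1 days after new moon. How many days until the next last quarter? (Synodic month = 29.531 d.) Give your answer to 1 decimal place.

23.6 days

Last quarter occurs at elongation 270°, i.e. at age 29.531 × 270/360 = 22.148 d.
This lunation's last quarter (22.148 d) has passed, so add one period: 51.679 − 28.1 = 23.579 days.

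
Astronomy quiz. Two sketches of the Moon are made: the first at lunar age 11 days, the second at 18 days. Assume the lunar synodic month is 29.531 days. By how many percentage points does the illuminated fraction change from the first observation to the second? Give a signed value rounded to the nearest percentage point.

+4 percentage points

θ₁ = 360° × 11/29.531 = 134.1°, f₁ = (1 − cos θ₁)/2 = 0.848.
θ₂ = 360° × 18/29.531 = 219.4°, f₂ = (1 − cos θ₂)/2 = 0.886.
Change = f₂ − f₁ = +0.038 → +4 percentage points.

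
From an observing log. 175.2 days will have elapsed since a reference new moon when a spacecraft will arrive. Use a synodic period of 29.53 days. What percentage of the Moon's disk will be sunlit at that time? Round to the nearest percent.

4%

Reduce mod P: 175.2 − 5×29.53 = 27.55 d into the current lunation.
The Moon has covered 27.55/29.53 of its cycle, so θ ≈ 360° × 27.55/29.53 = 335.9°.
Illuminated fraction = (1 − cos 335.9°)/2 = (1 − 0.913)/2 ≈ 0.044, so 4%.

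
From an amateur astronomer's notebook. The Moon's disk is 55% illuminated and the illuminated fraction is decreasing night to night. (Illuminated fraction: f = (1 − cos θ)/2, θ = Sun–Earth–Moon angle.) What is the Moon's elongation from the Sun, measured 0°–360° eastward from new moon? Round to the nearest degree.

From f = (1 − cos θ)/2: cos θ = 1 − 2×0.55 = -0.100; arccos → 95.7°.
A waning Moon lies in 180°–360°, so θ = 360° − 95.7° = 264.3°.

264°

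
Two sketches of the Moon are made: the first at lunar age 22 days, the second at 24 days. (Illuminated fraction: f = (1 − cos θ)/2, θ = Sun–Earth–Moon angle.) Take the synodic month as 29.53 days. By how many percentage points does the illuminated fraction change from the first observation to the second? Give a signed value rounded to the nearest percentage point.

First observation: θ = 360°·22/29.53 = 268.2°, so f = 0.516.
Second observation: θ = 292.6°, f = 0.308.
Δf = 0.308 − 0.516 = -0.208, i.e. -21 pp.

-21 percentage points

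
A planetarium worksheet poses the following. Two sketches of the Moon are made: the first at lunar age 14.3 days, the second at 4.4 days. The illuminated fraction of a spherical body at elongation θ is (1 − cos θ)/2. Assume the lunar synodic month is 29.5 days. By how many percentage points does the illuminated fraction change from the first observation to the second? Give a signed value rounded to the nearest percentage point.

First observation: θ = 360°·14.3/29.5 = 174.5°, so f = 0.998.
Second observation: θ = 53.7°, f = 0.204.
Δf = 0.204 − 0.998 = -0.794, i.e. -79 pp.

-79 percentage points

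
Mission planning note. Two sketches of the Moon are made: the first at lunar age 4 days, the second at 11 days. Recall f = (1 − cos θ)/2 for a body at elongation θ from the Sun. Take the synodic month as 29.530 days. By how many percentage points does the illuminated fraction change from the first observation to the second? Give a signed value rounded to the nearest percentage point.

θ₁ = 360° × 4/29.530 = 48.8°, f₁ = (1 − cos θ₁)/2 = 0.170.
θ₂ = 360° × 11/29.530 = 134.1°, f₂ = (1 − cos θ₂)/2 = 0.848.
Change = f₂ − f₁ = +0.678 → +68 percentage points.

+68 pp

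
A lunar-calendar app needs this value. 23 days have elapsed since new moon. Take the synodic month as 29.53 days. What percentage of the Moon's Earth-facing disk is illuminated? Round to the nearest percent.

41%

The Moon has covered 23/29.53 of its cycle, so θ ≈ 360° × 23/29.53 = 280.4°.
cos 280.4° = 0.180, so f = (1 − 0.180)/2 = 0.410, so 41%.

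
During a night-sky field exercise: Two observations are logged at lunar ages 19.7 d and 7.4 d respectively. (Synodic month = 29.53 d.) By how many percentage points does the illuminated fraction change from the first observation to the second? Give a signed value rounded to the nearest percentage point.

-25 percentage points

First observation: θ = 360°·19.7/29.53 = 240.2°, so f = 0.749.
Second observation: θ = 90.2°, f = 0.502.
Δf = 0.502 − 0.749 = -0.247, i.e. -25 pp.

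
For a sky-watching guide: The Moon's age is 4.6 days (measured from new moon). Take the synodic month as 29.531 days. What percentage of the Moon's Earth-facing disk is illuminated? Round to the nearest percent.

Elongation θ = 360° × 4.6/29.531 ≈ 56.1°.
With cos θ = 0.558, the lit fraction is (1 − 0.558)/2 ≈ 0.221, so 22%.

22%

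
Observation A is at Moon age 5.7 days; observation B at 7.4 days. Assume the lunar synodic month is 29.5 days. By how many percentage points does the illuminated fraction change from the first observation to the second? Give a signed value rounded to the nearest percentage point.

θ₁ = 360° × 5.7/29.5 = 69.6°, f₁ = (1 − cos θ₁)/2 = 0.325.
θ₂ = 360° × 7.4/29.5 = 90.3°, f₂ = (1 − cos θ₂)/2 = 0.503.
Change = f₂ − f₁ = +0.177 → +18 percentage points.

+18 pp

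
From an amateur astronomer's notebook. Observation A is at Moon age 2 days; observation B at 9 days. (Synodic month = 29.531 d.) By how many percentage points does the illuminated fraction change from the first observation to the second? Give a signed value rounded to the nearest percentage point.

First observation: θ = 360°·2/29.531 = 24.4°, so f = 0.045.
Second observation: θ = 109.7°, f = 0.669.
Δf = 0.669 − 0.045 = +0.624, i.e. +62 pp.

+62 percentage points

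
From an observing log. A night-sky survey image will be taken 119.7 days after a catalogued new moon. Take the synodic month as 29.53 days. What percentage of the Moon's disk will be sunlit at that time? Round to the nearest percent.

3%

119.7 d spans 4 complete synodic months (4 × 29.53 = 118.12 d) plus 1.58 d.
Elongation θ = 360° × 1.58/29.53 ≈ 19.3°.
Illuminated fraction = (1 − cos 19.3°)/2 = (1 − 0.944)/2 ≈ 0.028, so 3%.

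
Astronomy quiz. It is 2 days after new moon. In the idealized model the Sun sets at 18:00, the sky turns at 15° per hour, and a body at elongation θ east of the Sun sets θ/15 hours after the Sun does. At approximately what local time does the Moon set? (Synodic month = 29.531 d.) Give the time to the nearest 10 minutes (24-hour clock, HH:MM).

19:40

Elongation θ = 360° × 2/29.531 ≈ 24.4°.
The Moon trails the Sun by θ/15 = 24.4/15 ≈ 1.63 hours.
18:00 + 1.625 h ≈ 19:38 → 19:40 to the nearest ten minutes.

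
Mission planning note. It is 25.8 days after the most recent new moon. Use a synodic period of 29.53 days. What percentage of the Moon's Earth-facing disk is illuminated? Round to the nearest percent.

Phase angle: θ = 360°·(25.8 d)/(29.53 d) = 314.5°.
cos 314.5° = 0.701, so f = (1 − 0.701)/2 = 0.149, so 15%.

15%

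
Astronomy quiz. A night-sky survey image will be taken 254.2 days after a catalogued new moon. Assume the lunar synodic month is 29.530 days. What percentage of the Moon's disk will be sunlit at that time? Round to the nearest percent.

89%

254.2 d spans 8 complete synodic months (8 × 29.530 = 236.24 d) plus 17.96 d.
Phase angle: θ = 360°·(17.96 d)/(29.530 d) = 219.0°.
Illuminated fraction = (1 − cos 219.0°)/2 = (1 − (-0.778))/2 ≈ 0.889, so 89%.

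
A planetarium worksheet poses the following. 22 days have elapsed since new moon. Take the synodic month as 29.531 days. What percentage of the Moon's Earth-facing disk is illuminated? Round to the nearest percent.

52%

The Moon has covered 22/29.531 of its cycle, so θ ≈ 360° × 22/29.531 = 268.2°.
With cos θ = (-0.032), the lit fraction is (1 − (-0.032))/2 ≈ 0.516, so 52%.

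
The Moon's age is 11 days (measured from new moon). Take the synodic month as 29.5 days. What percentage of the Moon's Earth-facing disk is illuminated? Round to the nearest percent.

Elongation θ = 360° × 11/29.5 ≈ 134.2°.
Illuminated fraction = (1 − cos 134.2°)/2 = (1 − (-0.698))/2 ≈ 0.849, so 85%.

85%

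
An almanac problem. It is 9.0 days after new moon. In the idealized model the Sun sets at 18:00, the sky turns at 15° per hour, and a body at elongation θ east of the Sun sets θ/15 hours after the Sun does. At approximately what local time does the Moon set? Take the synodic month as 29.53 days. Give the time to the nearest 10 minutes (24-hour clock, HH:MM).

Elongation θ = 360° × 9.0/29.53 ≈ 109.7°.
Delay after the Sun = 109.7° / (15°/h) ≈ 7.31 h.
18:00 + 7.315 h ≈ 01:19 → 01:20 to the nearest ten minutes.

01:20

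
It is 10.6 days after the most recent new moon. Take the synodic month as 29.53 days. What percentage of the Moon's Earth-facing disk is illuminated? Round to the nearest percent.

82%

Phase angle: θ = 360°·(10.6 d)/(29.53 d) = 129.2°.
cos 129.2° = (-0.632), so f = (1 − (-0.632))/2 = 0.816, so 82%.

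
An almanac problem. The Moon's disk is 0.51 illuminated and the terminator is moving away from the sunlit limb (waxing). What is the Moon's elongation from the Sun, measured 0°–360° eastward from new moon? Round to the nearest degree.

cos θ = 1 − 2f = -0.020, giving a principal value of 91.1°.
The Moon is waxing (0°–180°), so θ = 91.1° directly.

91°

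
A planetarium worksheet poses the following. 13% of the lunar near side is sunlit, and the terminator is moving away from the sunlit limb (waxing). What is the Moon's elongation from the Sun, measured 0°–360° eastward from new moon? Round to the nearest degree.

Invert f = (1 − cos θ)/2 to get cos θ = 1 − 2(0.13) = 0.740, hence θ₀ = arccos 0.740 = 42.3°.
The Moon is waxing (0°–180°), so θ = 42.3° directly.

42°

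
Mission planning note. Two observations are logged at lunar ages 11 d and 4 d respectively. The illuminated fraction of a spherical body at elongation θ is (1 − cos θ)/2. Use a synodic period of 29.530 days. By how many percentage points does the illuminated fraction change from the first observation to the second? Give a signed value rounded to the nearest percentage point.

θ₁ = 360° × 11/29.530 = 134.1°, f₁ = (1 − cos θ₁)/2 = 0.848.
θ₂ = 360° × 4/29.530 = 48.8°, f₂ = (1 − cos θ₂)/2 = 0.170.
Change = f₂ − f₁ = -0.678 → -68 percentage points.

-68 percentage points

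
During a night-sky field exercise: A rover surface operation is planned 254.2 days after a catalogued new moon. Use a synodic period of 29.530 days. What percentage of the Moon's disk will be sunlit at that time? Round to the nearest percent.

89%

Reduce mod P: 254.2 − 8×29.530 = 17.96 d into the current lunation.
Elongation θ = 360° × 17.96/29.530 ≈ 219.0°.
Illuminated fraction = (1 − cos 219.0°)/2 = (1 − (-0.778))/2 ≈ 0.889, so 89%.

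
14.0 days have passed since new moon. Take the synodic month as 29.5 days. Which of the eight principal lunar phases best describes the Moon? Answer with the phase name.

full moon

θ ≈ 360° × 14.0/29.5 = 171°, which falls in the full moon sector.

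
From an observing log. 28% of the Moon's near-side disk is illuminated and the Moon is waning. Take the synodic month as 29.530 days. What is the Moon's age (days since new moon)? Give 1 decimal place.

24.3 days

cos θ = 1 − 2f = 0.440, giving a principal value of 63.9°.
Waning ⇒ past full, so θ = 360° − 63.9° = 296.1°.
At 360°/29.530 d per day, 296.1° corresponds to 24.29 days.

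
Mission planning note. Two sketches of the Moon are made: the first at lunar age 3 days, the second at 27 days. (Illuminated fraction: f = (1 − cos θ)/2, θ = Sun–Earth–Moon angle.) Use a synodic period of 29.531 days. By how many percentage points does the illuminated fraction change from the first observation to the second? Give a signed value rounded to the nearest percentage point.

-3 percentage points

θ₁ = 360° × 3/29.531 = 36.6°, f₁ = (1 − cos θ₁)/2 = 0.098.
θ₂ = 360° × 27/29.531 = 329.1°, f₂ = (1 − cos θ₂)/2 = 0.071.
Change = f₂ − f₁ = -0.028 → -3 percentage points.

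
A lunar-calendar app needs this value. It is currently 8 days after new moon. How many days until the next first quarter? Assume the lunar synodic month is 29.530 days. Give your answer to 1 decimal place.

28.9 days

First quarter is 0.25 of the way through the cycle: age 0.25 × 29.530 = 7.383 d.
This lunation's first quarter (7.383 d) has passed, so add one period: 36.913 − 8 = 28.913 days.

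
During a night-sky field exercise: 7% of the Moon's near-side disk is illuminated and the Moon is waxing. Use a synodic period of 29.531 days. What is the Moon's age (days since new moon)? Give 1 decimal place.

2.5 days

From f = (1 − cos θ)/2: cos θ = 1 − 2×0.07 = 0.860; arccos → 30.7°.
The Moon is waxing (0°–180°), so θ = 30.7° directly.
At 360°/29.531 d per day, 30.7° corresponds to 2.52 days.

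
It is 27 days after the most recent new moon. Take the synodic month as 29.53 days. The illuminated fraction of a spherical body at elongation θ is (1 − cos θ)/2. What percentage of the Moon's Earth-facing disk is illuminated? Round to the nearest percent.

Phase angle: θ = 360°·(27 d)/(29.53 d) = 329.2°.
With cos θ = 0.859, the lit fraction is (1 − 0.859)/2 ≈ 0.071, so 7%.

7%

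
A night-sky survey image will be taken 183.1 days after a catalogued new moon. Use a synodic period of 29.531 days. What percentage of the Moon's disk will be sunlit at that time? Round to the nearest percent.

183.1 d spans 6 complete synodic months (6 × 29.531 = 177.19 d) plus 5.91 d.
The Moon has covered 5.91/29.531 of its cycle, so θ ≈ 360° × 5.91/29.531 = 72.1°.
With cos θ = 0.307, the lit fraction is (1 − 0.307)/2 ≈ 0.346, so 35%.

35%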